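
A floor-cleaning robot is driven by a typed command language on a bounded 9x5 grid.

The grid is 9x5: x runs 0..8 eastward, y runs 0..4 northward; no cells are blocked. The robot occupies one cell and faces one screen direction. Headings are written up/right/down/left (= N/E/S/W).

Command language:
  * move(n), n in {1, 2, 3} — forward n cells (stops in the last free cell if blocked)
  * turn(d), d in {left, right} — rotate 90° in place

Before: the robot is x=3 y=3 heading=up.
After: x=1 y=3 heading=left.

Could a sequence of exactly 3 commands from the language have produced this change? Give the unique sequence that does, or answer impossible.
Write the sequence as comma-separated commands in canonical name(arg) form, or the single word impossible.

key: order matters: swapping turn(left) and move(1) lands elsewhere
begin: x=3 y=3 heading=up
step 1 (turn(left)): x=3 y=3 heading=left
step 2 (move(1)): x=2 y=3 heading=left
step 3 (move(1)): x=1 y=3 heading=left
no rival 3-sequence matches.

turn(left), move(1), move(1)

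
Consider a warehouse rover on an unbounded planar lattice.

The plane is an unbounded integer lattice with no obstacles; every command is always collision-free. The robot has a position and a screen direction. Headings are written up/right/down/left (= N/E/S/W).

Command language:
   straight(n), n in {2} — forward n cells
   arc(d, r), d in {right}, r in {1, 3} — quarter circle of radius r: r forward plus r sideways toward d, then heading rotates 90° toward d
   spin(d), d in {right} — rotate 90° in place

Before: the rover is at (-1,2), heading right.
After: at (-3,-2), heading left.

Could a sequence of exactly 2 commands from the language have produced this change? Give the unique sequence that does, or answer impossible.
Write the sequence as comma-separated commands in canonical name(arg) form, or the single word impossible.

arc(right, 1), arc(right, 3)

key: cell and facing (now W) both changed — the 2 commands mix motion and turning
t0: at (-1,2), heading right
1. arc(right, 1) → at (0,1), heading down
2. arc(right, 3) → at (-3,-2), heading left
all 16 alternatives checked — unique.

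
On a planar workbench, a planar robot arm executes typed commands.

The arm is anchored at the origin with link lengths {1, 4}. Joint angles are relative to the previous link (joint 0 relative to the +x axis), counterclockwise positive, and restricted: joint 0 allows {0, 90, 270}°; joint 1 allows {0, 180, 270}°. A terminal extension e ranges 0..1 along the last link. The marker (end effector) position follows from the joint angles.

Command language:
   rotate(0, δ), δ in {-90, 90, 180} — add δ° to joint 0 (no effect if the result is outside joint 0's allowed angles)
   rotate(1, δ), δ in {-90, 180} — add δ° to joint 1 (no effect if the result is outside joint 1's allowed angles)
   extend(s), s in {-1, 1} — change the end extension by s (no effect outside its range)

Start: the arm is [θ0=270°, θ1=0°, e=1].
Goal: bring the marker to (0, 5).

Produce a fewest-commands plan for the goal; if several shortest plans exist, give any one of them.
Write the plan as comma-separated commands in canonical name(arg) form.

t0: [θ0=270°, θ1=0°, e=1]
step 1 (extend(-1)): [θ0=270°, θ1=0°, e=0]
step 2 (rotate(0, 180)): [θ0=90°, θ1=0°, e=0]
nothing shorter than 2 reaches the goal.

extend(-1), rotate(0, 180)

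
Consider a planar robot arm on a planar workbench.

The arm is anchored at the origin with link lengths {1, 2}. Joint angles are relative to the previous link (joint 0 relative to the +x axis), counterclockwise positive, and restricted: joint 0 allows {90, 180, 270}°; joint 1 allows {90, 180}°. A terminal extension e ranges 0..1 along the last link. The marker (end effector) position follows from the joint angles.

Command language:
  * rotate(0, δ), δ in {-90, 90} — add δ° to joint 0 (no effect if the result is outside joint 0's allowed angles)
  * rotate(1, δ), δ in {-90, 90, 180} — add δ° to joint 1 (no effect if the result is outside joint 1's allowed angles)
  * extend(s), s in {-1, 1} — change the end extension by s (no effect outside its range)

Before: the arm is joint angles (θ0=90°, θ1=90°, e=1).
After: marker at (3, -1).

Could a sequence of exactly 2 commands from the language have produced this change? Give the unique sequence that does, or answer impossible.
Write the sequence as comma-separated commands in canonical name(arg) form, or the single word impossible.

start: joint angles (θ0=90°, θ1=90°, e=1)
1. rotate(0, 90) → joint angles (θ0=180°, θ1=90°, e=1)
2. rotate(0, 90) → joint angles (θ0=270°, θ1=90°, e=1)
no rival 2-sequence matches.

rotate(0, 90), rotate(0, 90)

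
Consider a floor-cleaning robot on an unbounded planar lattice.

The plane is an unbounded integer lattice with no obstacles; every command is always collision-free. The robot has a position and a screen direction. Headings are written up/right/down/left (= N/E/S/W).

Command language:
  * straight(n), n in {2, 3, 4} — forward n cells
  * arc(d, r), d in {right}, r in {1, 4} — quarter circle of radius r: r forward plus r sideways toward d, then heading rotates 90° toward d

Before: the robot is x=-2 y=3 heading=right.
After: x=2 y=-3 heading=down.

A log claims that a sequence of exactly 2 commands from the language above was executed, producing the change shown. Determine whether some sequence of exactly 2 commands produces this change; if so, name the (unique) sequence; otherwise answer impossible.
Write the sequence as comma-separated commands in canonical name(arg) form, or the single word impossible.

key: running straight(2) before arc(right, 4) would end elsewhere — order is forced
initial: x=-2 y=3 heading=right
1. arc(right, 4) → x=2 y=-1 heading=down
2. straight(2) → x=2 y=-3 heading=down
no rival 2-sequence matches.

arc(right, 4), straight(2)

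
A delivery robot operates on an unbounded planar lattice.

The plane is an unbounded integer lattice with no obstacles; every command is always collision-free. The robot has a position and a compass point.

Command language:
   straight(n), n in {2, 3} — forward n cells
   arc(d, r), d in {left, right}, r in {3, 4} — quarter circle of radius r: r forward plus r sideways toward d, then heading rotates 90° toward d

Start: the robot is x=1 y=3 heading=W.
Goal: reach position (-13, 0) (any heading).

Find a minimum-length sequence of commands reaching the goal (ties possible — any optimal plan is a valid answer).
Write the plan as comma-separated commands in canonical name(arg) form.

straight(3), arc(left, 3), arc(right, 4), arc(right, 4)

t0: x=1 y=3 heading=W
step 1 (straight(3)): x=-2 y=3 heading=W
step 2 (arc(left, 3)): x=-5 y=0 heading=S
step 3 (arc(right, 4)): x=-9 y=-4 heading=W
step 4 (arc(right, 4)): x=-13 y=0 heading=N
no 3-step plan works, so 4 is optimal.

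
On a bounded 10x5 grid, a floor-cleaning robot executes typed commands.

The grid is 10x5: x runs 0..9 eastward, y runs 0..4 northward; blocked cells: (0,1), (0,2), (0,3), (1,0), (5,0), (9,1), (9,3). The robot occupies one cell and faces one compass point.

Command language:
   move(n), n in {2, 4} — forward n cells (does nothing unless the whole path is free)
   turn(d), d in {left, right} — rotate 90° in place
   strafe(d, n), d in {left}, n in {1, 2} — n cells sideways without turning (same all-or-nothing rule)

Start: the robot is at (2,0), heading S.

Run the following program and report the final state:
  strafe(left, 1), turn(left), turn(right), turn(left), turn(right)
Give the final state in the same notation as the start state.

at (3,0), heading S

start: at (2,0), heading S
step 1 (strafe(left, 1)): at (3,0), heading S
step 2 (turn(left)): at (3,0), heading E
step 3 (turn(right)): at (3,0), heading S
step 4 (turn(left)): at (3,0), heading E
step 5 (turn(right)): at (3,0), heading S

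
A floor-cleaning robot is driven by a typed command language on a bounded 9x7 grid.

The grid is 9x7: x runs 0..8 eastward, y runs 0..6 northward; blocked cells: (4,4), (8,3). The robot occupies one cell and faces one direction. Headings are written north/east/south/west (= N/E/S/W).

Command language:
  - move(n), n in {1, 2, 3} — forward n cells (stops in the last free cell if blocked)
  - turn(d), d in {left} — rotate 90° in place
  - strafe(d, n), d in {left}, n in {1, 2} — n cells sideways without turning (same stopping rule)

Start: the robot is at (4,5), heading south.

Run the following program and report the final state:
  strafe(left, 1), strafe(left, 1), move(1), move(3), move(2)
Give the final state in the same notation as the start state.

at (6,0), heading south

begin: at (4,5), heading south
1. strafe(left, 1) → at (5,5), heading south
2. strafe(left, 1) → at (6,5), heading south
3. move(1) → at (6,4), heading south
4. move(3) → at (6,1), heading south
5. move(2) → at (6,0), heading south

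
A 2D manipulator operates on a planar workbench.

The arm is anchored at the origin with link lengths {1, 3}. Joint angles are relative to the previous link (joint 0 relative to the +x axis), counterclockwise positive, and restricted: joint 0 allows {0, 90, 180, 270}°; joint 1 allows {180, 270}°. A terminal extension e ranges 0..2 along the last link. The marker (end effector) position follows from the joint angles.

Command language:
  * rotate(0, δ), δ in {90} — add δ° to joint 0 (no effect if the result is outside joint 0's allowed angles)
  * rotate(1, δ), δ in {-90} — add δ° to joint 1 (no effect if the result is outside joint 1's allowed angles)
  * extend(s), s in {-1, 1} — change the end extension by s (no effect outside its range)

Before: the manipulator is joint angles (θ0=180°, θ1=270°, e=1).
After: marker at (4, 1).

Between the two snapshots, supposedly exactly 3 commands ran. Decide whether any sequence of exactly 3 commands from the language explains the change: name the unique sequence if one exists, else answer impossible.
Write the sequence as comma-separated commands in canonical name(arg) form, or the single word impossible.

start: joint angles (θ0=180°, θ1=270°, e=1)
[1] after rotate(0, 90): joint angles (θ0=270°, θ1=270°, e=1)
[2] after rotate(0, 90): joint angles (θ0=0°, θ1=270°, e=1)
[3] after rotate(0, 90): joint angles (θ0=90°, θ1=270°, e=1)
uniquely the one of 64 3-step routes that fits.

rotate(0, 90), rotate(0, 90), rotate(0, 90)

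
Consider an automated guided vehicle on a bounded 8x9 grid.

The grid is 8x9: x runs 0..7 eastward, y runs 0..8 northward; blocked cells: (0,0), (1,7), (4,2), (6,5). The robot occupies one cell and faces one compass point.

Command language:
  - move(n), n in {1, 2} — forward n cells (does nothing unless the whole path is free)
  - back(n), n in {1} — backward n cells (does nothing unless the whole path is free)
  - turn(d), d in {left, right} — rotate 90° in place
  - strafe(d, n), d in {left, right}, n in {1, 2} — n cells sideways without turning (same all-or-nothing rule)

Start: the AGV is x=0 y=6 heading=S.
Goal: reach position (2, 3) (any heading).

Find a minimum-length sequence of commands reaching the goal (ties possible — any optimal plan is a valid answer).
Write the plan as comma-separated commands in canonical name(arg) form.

from: x=0 y=6 heading=S
[1] after move(1): x=0 y=5 heading=S
[2] after move(2): x=0 y=3 heading=S
[3] after strafe(left, 2): x=2 y=3 heading=S
minimal: 3 command(s), checked below 3.

move(1), move(2), strafe(left, 2)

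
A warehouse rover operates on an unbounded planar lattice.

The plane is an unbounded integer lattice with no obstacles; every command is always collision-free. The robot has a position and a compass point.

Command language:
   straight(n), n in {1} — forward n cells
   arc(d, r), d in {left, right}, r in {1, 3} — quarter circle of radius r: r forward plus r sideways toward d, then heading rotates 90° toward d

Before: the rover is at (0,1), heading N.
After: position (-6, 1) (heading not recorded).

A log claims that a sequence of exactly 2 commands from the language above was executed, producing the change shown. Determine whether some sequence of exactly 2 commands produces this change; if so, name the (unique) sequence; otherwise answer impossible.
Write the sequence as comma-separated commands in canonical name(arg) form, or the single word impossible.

arc(left, 3), arc(left, 3)

from: at (0,1), heading N
t=1 arc(left, 3) ⇒ at (-3,4), heading W
t=2 arc(left, 3) ⇒ at (-6,1), heading S
no other 2-command option fits: unique.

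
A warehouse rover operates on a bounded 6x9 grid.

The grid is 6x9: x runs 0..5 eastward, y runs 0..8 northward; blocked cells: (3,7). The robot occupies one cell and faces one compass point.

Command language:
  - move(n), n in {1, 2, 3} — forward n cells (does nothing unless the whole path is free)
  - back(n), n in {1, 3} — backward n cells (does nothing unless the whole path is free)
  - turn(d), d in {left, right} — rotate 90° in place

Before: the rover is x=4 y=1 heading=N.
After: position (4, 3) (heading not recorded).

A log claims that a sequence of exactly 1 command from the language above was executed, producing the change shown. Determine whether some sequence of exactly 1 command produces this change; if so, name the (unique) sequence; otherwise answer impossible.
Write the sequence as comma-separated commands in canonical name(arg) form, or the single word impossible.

move(2)

initial: x=4 y=1 heading=N
[1] after move(2): x=4 y=3 heading=N
uniquely the one of 7 1-step routes that fits.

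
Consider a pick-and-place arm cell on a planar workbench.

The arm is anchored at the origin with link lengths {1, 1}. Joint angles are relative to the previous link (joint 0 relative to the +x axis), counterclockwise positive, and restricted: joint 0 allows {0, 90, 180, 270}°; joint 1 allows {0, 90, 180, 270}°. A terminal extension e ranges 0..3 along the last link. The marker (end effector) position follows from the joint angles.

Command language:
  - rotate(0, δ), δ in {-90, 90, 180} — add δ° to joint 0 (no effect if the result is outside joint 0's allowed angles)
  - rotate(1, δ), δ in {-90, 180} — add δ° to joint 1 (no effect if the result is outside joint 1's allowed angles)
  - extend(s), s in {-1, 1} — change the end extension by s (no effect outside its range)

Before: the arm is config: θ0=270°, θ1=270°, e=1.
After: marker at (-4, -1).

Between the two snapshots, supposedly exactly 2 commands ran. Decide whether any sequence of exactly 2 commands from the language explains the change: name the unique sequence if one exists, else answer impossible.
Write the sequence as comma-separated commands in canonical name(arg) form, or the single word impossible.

initial: config: θ0=270°, θ1=270°, e=1
1. extend(1) → config: θ0=270°, θ1=270°, e=2
2. extend(1) → config: θ0=270°, θ1=270°, e=3
no other 2-command option fits: unique.

extend(1), extend(1)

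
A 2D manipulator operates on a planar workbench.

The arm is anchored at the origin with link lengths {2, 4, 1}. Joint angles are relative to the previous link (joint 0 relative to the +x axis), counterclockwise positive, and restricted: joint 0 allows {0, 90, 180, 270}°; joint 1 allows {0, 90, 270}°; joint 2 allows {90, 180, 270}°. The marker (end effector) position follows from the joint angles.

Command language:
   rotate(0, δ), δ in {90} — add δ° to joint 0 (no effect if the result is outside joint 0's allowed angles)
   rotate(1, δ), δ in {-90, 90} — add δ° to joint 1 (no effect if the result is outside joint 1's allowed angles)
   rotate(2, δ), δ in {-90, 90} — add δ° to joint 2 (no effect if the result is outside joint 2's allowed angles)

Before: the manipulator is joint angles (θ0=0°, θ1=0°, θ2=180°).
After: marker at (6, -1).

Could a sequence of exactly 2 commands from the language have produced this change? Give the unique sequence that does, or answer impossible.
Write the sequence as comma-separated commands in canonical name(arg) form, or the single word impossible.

rotate(2, 90), rotate(2, 90)

t0: joint angles (θ0=0°, θ1=0°, θ2=180°)
step 1 (rotate(2, 90)): joint angles (θ0=0°, θ1=0°, θ2=270°)
step 2 (rotate(2, 90)): joint angles (θ0=0°, θ1=0°, θ2=270°)
no rival 2-sequence matches.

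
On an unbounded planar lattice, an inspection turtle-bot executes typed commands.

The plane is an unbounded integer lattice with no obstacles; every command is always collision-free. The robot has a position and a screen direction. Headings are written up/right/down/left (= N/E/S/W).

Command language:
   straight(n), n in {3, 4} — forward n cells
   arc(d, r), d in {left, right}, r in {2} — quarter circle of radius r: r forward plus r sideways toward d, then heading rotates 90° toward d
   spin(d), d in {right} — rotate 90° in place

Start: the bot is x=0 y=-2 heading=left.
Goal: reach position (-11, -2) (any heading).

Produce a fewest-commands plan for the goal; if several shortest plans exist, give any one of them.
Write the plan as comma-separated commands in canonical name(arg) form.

begin: x=0 y=-2 heading=left
t=1 straight(3) ⇒ x=-3 y=-2 heading=left
t=2 straight(4) ⇒ x=-7 y=-2 heading=left
t=3 straight(4) ⇒ x=-11 y=-2 heading=left
shorter routes all fall short; 3 is best.

straight(3), straight(4), straight(4)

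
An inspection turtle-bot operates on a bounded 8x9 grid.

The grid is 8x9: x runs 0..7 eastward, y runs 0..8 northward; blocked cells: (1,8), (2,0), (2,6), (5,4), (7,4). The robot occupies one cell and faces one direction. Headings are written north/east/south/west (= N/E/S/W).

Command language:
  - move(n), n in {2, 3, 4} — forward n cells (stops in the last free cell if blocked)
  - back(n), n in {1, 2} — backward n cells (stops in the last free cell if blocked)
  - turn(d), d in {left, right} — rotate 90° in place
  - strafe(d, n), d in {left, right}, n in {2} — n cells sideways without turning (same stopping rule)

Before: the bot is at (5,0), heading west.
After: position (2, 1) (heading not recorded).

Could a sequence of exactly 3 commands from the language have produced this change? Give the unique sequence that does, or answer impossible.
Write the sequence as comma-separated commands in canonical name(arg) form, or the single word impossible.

strafe(right, 2), move(3), strafe(left, 2)

key: running strafe(left, 2) before strafe(right, 2) would end elsewhere — order is forced
begin: at (5,0), heading west
step 1 (strafe(right, 2)): at (5,2), heading west
step 2 (move(3)): at (2,2), heading west
step 3 (strafe(left, 2)): at (2,1), heading west
uniquely the one of 729 3-step routes that fits.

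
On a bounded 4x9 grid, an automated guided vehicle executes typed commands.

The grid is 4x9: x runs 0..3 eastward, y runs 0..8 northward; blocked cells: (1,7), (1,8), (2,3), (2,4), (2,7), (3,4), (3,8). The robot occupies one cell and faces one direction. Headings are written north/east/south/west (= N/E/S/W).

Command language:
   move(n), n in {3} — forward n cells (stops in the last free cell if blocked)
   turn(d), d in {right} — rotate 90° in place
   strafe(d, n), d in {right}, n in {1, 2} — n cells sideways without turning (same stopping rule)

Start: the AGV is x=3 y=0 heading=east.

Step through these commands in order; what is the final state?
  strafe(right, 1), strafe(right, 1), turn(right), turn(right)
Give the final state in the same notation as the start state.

initial: x=3 y=0 heading=east
1. strafe(right, 1) → x=3 y=0 heading=east
2. strafe(right, 1) → x=3 y=0 heading=east
3. turn(right) → x=3 y=0 heading=south
4. turn(right) → x=3 y=0 heading=west

x=3 y=0 heading=west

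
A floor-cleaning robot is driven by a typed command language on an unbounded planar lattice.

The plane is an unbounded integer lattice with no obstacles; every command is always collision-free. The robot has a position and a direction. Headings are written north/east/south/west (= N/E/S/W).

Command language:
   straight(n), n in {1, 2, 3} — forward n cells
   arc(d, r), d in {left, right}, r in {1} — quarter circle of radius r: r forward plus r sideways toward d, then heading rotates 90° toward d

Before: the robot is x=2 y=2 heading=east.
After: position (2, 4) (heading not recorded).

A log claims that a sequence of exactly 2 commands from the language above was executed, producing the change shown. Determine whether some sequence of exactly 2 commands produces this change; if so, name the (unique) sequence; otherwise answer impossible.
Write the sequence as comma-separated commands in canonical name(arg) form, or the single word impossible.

arc(left, 1), arc(left, 1)

begin: x=2 y=2 heading=east
[1] after arc(left, 1): x=3 y=3 heading=north
[2] after arc(left, 1): x=2 y=4 heading=west
all 25 alternatives checked — unique.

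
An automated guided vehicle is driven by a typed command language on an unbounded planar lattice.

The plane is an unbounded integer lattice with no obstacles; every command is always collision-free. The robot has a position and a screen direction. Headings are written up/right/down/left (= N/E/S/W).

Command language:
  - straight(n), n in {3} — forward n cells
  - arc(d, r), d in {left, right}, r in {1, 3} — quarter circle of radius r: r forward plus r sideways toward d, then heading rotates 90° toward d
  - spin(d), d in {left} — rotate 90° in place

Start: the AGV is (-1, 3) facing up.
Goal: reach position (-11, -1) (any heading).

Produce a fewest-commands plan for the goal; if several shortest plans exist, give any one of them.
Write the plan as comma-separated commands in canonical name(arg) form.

arc(left, 3), arc(left, 1), arc(right, 3), arc(left, 3)

t0: (-1, 3) facing up
step 1 (arc(left, 3)): (-4, 6) facing left
step 2 (arc(left, 1)): (-5, 5) facing down
step 3 (arc(right, 3)): (-8, 2) facing left
step 4 (arc(left, 3)): (-11, -1) facing down
minimal: 4 command(s), checked below 4.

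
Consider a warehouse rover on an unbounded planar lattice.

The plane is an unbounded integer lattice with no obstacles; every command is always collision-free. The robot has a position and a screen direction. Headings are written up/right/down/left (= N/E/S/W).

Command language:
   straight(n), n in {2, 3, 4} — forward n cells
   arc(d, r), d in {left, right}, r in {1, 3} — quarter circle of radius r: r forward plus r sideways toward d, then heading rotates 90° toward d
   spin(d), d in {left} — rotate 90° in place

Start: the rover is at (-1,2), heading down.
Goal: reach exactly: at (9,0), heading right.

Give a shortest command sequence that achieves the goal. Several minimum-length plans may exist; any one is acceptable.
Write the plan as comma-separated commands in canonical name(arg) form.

start: at (-1,2), heading down
step 1 (arc(left, 1)): at (0,1), heading right
step 2 (straight(4)): at (4,1), heading right
step 3 (straight(4)): at (8,1), heading right
step 4 (arc(right, 1)): at (9,0), heading down
step 5 (spin(left)): at (9,0), heading right
minimal: 5 command(s), checked below 5.

arc(left, 1), straight(4), straight(4), arc(right, 1), spin(left)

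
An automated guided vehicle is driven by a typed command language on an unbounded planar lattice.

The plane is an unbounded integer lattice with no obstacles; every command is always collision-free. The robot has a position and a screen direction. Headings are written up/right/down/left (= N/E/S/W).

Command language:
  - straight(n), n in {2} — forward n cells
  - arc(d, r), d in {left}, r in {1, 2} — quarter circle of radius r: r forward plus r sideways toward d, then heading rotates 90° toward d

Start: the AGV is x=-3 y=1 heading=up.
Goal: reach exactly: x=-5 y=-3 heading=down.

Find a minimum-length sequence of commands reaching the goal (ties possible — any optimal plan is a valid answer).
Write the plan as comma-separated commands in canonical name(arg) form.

arc(left, 1), arc(left, 1), straight(2), straight(2)

t0: x=-3 y=1 heading=up
[1] after arc(left, 1): x=-4 y=2 heading=left
[2] after arc(left, 1): x=-5 y=1 heading=down
[3] after straight(2): x=-5 y=-1 heading=down
[4] after straight(2): x=-5 y=-3 heading=down
shorter routes all fall short; 4 is best.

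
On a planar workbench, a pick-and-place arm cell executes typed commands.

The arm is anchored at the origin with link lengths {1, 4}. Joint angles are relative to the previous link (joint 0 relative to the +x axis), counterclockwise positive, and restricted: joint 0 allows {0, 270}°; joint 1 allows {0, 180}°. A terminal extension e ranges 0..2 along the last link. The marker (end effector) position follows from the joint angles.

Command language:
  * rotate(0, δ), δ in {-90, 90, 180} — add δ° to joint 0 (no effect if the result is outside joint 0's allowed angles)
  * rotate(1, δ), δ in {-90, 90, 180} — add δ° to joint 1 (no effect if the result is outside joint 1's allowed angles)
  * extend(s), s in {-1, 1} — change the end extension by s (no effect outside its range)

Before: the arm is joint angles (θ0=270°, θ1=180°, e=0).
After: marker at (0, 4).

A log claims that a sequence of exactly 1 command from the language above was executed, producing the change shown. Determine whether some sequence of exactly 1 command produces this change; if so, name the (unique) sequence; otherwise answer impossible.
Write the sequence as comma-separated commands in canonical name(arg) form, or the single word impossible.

initial: joint angles (θ0=270°, θ1=180°, e=0)
1. extend(1) → joint angles (θ0=270°, θ1=180°, e=1)
all 8 alternatives checked — unique.

extend(1)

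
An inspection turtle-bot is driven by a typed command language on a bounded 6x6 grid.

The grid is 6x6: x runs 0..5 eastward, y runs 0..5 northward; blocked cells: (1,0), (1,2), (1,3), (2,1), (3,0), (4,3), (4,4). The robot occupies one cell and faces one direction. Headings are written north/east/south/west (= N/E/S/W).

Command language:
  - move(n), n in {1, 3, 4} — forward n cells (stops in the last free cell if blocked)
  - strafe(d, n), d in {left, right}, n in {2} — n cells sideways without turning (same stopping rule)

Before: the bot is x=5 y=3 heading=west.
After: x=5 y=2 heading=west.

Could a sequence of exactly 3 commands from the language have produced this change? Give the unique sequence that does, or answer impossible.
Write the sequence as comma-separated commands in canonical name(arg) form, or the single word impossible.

strafe(left, 2), strafe(left, 2), strafe(right, 2)

key: order matters: swapping strafe(left, 2) and strafe(right, 2) lands elsewhere
begin: x=5 y=3 heading=west
1. strafe(left, 2) → x=5 y=1 heading=west
2. strafe(left, 2) → x=5 y=0 heading=west
3. strafe(right, 2) → x=5 y=2 heading=west
all 125 alternatives checked — unique.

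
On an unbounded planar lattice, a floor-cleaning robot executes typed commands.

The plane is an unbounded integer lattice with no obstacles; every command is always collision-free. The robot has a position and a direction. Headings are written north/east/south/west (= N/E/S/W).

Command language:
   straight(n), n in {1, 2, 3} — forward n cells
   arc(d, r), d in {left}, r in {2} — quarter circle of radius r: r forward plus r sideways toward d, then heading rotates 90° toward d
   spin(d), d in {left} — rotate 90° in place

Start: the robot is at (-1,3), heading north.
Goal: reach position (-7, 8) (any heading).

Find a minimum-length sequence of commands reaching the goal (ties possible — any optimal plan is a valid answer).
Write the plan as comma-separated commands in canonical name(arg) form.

begin: at (-1,3), heading north
step 1 (straight(3)): at (-1,6), heading north
step 2 (arc(left, 2)): at (-3,8), heading west
step 3 (straight(1)): at (-4,8), heading west
step 4 (straight(3)): at (-7,8), heading west
shorter routes all fall short; 4 is best.

straight(3), arc(left, 2), straight(1), straight(3)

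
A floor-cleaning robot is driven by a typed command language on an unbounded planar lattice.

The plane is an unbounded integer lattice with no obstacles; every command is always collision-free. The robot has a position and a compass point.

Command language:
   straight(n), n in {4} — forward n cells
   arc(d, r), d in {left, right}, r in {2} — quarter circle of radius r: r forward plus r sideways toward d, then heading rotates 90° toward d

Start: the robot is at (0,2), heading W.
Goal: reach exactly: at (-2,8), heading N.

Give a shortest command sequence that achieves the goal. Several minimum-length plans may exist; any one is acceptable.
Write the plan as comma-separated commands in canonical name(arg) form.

t0: at (0,2), heading W
1. arc(right, 2) → at (-2,4), heading N
2. straight(4) → at (-2,8), heading N
no 1-step plan works, so 2 is optimal.

arc(right, 2), straight(4)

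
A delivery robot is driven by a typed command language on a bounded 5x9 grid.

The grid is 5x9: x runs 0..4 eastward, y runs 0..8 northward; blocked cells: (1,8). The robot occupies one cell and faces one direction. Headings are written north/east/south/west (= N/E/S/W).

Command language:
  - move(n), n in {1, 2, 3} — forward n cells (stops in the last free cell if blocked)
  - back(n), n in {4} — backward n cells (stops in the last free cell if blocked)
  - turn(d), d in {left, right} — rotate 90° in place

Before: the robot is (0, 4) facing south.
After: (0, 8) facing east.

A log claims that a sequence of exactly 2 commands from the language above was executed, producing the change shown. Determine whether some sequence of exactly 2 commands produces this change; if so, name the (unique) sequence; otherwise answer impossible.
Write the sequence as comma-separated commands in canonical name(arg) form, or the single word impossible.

back(4), turn(left)

key: running turn(left) before back(4) would end elsewhere — order is forced
begin: (0, 4) facing south
t=1 back(4) ⇒ (0, 8) facing south
t=2 turn(left) ⇒ (0, 8) facing east
all 36 alternatives checked — unique.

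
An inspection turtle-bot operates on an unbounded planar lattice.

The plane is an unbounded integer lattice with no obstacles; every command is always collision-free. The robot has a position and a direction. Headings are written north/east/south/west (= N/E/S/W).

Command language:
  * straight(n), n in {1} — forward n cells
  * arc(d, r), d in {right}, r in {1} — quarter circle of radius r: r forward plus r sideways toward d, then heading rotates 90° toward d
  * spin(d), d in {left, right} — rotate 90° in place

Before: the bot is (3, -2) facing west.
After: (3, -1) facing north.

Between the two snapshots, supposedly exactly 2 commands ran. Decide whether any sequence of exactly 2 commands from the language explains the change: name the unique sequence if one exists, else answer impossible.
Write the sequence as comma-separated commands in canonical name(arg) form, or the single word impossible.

key: running straight(1) before spin(right) would end elsewhere — order is forced
initial: (3, -2) facing west
[1] after spin(right): (3, -2) facing north
[2] after straight(1): (3, -1) facing north
no rival 2-sequence matches.

spin(right), straight(1)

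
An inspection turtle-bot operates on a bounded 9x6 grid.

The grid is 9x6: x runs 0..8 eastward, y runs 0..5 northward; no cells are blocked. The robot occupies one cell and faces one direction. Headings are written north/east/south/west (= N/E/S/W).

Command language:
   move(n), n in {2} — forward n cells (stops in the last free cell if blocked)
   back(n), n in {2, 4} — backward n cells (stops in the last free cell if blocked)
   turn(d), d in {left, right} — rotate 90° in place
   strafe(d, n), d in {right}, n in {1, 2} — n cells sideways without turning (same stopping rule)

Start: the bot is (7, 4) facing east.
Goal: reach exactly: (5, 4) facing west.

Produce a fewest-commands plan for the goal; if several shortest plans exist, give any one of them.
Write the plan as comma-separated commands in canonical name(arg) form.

start: (7, 4) facing east
[1] after turn(right): (7, 4) facing south
[2] after turn(right): (7, 4) facing west
[3] after move(2): (5, 4) facing west
nothing shorter than 3 reaches the goal.

turn(right), turn(right), move(2)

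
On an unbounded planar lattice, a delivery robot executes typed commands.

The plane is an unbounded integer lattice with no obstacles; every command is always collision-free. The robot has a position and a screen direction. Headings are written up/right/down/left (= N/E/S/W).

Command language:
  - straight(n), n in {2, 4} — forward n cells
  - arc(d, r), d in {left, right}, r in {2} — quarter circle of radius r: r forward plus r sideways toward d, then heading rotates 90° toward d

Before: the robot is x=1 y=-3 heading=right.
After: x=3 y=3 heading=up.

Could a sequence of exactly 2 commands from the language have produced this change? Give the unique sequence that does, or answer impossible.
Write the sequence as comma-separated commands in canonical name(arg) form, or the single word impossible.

key: position moved to (3,3) AND the heading swung to N — translation plus rotation needed
from: x=1 y=-3 heading=right
step 1 (arc(left, 2)): x=3 y=-1 heading=up
step 2 (straight(4)): x=3 y=3 heading=up
no rival 2-sequence matches.

arc(left, 2), straight(4)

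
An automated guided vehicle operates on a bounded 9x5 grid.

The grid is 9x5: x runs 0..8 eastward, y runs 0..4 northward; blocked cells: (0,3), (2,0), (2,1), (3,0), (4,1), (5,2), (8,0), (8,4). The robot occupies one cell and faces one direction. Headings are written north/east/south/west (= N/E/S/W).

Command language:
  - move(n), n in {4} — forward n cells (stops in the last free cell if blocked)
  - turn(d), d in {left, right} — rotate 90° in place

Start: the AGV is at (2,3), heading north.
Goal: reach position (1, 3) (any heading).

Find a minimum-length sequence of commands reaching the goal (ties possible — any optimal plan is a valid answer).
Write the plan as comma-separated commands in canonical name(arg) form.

turn(left), move(4)

from: at (2,3), heading north
[1] after turn(left): at (2,3), heading west
[2] after move(4): at (1,3), heading west
minimal: 2 command(s), checked below 2.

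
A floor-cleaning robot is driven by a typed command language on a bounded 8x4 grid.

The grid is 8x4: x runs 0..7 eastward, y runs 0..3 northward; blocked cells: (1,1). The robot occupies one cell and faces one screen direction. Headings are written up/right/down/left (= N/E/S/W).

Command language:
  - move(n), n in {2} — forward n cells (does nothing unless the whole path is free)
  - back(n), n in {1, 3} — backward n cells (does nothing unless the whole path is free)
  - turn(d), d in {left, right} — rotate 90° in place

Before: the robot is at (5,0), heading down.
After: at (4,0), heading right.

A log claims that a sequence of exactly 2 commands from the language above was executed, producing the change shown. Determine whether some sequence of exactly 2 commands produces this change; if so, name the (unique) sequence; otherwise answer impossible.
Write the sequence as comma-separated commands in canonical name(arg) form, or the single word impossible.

key: position moved to (4,0) AND the heading swung to E — translation plus rotation needed
begin: at (5,0), heading down
1. turn(left) → at (5,0), heading right
2. back(1) → at (4,0), heading right
all 25 alternatives checked — unique.

turn(left), back(1)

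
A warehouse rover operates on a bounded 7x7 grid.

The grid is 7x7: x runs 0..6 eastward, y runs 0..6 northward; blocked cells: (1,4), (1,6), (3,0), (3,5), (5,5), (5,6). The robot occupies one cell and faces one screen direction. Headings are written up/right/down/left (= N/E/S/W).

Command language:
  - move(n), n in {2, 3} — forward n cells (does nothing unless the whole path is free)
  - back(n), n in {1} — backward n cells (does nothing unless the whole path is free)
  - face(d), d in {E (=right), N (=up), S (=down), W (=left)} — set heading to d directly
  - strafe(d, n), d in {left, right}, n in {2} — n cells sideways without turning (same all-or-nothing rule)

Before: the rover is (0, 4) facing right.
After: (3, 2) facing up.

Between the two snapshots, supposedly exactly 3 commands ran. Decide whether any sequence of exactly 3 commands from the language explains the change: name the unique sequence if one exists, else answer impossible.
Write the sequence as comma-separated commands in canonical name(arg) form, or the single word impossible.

key: position moved to (3,2) AND the heading swung to N — translation plus rotation needed
t0: (0, 4) facing right
t=1 strafe(right, 2) ⇒ (0, 2) facing right
t=2 move(3) ⇒ (3, 2) facing right
t=3 face(N) ⇒ (3, 2) facing up
all 729 alternatives checked — unique.

strafe(right, 2), move(3), face(N)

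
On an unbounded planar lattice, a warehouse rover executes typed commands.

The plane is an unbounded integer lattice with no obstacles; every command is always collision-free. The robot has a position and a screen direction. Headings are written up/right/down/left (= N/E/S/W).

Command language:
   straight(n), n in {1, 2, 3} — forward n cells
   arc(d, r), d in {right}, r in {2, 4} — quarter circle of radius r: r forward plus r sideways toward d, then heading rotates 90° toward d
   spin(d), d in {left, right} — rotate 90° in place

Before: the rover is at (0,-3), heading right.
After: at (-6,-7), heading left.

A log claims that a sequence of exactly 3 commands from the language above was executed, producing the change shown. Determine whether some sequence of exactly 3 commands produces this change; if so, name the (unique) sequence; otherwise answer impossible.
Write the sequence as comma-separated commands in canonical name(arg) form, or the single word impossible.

spin(right), arc(right, 4), straight(2)

key: order matters: swapping spin(right) and straight(2) lands elsewhere
initial: at (0,-3), heading right
[1] after spin(right): at (0,-3), heading down
[2] after arc(right, 4): at (-4,-7), heading left
[3] after straight(2): at (-6,-7), heading left
no rival 3-sequence matches.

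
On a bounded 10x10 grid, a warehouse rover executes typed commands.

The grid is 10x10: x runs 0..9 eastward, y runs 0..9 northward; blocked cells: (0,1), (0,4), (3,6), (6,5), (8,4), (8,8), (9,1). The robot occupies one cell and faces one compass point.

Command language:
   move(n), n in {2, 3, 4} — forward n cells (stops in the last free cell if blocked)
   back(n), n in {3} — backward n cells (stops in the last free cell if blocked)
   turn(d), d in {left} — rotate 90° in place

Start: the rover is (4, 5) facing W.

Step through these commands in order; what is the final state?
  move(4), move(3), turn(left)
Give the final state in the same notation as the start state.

t0: (4, 5) facing W
1. move(4) → (0, 5) facing W
2. move(3) → (0, 5) facing W
3. turn(left) → (0, 5) facing S

(0, 5) facing S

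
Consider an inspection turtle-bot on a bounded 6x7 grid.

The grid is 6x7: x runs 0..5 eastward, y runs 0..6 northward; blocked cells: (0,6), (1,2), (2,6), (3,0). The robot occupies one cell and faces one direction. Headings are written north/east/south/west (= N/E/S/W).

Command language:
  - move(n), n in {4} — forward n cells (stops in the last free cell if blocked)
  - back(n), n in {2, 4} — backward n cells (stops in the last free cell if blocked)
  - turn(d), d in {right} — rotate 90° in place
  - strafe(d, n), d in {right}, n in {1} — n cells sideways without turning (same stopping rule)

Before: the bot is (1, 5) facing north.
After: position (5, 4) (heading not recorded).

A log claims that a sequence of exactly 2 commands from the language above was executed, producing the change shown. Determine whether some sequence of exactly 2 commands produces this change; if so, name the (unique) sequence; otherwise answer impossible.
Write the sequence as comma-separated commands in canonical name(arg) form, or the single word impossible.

no 2-step route produces this change.

impossible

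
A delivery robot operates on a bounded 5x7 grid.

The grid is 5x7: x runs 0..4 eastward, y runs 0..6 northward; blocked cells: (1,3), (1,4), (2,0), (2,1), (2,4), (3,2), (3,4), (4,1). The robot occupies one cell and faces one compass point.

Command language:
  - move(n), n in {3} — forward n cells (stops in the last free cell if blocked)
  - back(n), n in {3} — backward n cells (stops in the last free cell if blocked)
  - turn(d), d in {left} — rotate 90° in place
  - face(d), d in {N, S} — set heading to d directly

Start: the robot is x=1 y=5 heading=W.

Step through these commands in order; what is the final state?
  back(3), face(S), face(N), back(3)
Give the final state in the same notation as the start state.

begin: x=1 y=5 heading=W
1. back(3) → x=4 y=5 heading=W
2. face(S) → x=4 y=5 heading=S
3. face(N) → x=4 y=5 heading=N
4. back(3) → x=4 y=2 heading=N

x=4 y=2 heading=N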